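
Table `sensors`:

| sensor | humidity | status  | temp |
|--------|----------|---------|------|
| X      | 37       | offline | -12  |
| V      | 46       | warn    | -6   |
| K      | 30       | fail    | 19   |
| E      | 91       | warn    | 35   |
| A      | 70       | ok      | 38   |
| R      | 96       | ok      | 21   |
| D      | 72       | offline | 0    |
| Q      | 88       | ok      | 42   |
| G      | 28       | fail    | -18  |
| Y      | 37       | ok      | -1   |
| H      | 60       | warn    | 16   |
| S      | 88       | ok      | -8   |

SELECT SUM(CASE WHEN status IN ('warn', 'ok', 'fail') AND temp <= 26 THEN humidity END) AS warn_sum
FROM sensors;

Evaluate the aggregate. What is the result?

sensor=X: ✗
sensor=V: ✓ → 46
sensor=K: ✓ → 30
sensor=E: ✗
sensor=A: ✗
sensor=R: ✓ → 96
sensor=D: ✗
sensor=Q: ✗
sensor=G: ✓ → 28
sensor=Y: ✓ → 37
sensor=H: ✓ → 60
sensor=S: ✓ → 88
warn_sum = 46 + 30 + 96 + 28 + 37 + 60 + 88 = 385

385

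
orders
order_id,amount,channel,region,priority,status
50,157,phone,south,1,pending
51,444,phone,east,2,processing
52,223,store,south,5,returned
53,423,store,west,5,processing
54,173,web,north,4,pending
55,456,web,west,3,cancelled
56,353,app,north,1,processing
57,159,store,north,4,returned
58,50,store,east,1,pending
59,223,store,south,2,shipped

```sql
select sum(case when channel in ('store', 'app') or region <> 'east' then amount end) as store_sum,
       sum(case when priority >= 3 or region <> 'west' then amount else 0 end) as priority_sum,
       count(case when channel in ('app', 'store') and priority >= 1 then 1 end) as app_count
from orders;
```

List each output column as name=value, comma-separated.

[store_sum: channel in ('store', 'app') or region <> 'east']
order_id=50: ✓ → 157
order_id=51: ✗
order_id=52: ✓ → 223
order_id=53: ✓ → 423
order_id=54: ✓ → 173
order_id=55: ✓ → 456
order_id=56: ✓ → 353
order_id=57: ✓ → 159
order_id=58: ✓ → 50
order_id=59: ✓ → 223
store_sum = 157 + 223 + 423 + 173 + 456 + 353 + 159 + 50 + 223 = 2217
—
[priority_sum: priority >= 3 or region <> 'west']
order_id=50: ✓ → 157
order_id=51: ✓ → 444
order_id=52: ✓ → 223
order_id=53: ✓ → 423
order_id=54: ✓ → 173
order_id=55: ✓ → 456
order_id=56: ✓ → 353
order_id=57: ✓ → 159
order_id=58: ✓ → 50
order_id=59: ✓ → 223
priority_sum = 157 + 444 + 223 + 423 + 173 + 456 + 353 + 159 + 50 + 223 = 2661
—
[app_count: channel in ('app', 'store') and priority >= 1]
order_id=50: ✗
order_id=51: ✗
order_id=52: ✓ → 1
order_id=53: ✓ → 1
order_id=54: ✗
order_id=55: ✗
order_id=56: ✓ → 1
order_id=57: ✓ → 1
order_id=58: ✓ → 1
order_id=59: ✓ → 1
app_count = COUNT(1, 1, 1, 1, 1, 1) = 6

store_sum=2217, priority_sum=2661, app_count=6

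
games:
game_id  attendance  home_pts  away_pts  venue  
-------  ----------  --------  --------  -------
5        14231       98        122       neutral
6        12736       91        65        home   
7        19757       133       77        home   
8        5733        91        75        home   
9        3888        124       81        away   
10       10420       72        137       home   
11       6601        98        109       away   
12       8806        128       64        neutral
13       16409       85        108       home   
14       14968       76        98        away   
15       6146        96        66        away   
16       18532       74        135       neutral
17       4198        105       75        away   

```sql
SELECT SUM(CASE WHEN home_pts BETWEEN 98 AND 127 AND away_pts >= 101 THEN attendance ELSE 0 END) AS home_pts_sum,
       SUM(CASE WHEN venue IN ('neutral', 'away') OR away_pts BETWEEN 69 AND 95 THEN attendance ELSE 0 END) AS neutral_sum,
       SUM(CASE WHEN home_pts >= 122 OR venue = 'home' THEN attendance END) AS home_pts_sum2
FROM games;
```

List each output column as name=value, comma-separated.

home_pts_sum=20832, neutral_sum=102860, home_pts_sum2=77749

[home_pts_sum: home_pts BETWEEN 98 AND 127 AND away_pts >= 101]
game_id=5: ✓ → 14231
game_id=6: ✗
game_id=7: ✗
game_id=8: ✗
game_id=9: ✗
game_id=10: ✗
game_id=11: ✓ → 6601
game_id=12: ✗
game_id=13: ✗
game_id=14: ✗
game_id=15: ✗
game_id=16: ✗
game_id=17: ✗
home_pts_sum = 14231 + 6601 = 20832
—
[neutral_sum: venue IN ('neutral', 'away') OR away_pts BETWEEN 69 AND 95]
game_id=5: ✓ → 14231
game_id=6: ✗
game_id=7: ✓ → 19757
game_id=8: ✓ → 5733
game_id=9: ✓ → 3888
game_id=10: ✗
game_id=11: ✓ → 6601
game_id=12: ✓ → 8806
game_id=13: ✗
game_id=14: ✓ → 14968
game_id=15: ✓ → 6146
game_id=16: ✓ → 18532
game_id=17: ✓ → 4198
neutral_sum = 14231 + 19757 + 5733 + 3888 + 6601 + 8806 + 14968 + 6146 + 18532 + 4198 = 102860
—
[home_pts_sum2: home_pts >= 122 OR venue = 'home']
game_id=5: ✗
game_id=6: ✓ → 12736
game_id=7: ✓ → 19757
game_id=8: ✓ → 5733
game_id=9: ✓ → 3888
game_id=10: ✓ → 10420
game_id=11: ✗
game_id=12: ✓ → 8806
game_id=13: ✓ → 16409
game_id=14: ✗
game_id=15: ✗
game_id=16: ✗
game_id=17: ✗
home_pts_sum2 = 12736 + 19757 + 5733 + 3888 + 10420 + 8806 + 16409 = 77749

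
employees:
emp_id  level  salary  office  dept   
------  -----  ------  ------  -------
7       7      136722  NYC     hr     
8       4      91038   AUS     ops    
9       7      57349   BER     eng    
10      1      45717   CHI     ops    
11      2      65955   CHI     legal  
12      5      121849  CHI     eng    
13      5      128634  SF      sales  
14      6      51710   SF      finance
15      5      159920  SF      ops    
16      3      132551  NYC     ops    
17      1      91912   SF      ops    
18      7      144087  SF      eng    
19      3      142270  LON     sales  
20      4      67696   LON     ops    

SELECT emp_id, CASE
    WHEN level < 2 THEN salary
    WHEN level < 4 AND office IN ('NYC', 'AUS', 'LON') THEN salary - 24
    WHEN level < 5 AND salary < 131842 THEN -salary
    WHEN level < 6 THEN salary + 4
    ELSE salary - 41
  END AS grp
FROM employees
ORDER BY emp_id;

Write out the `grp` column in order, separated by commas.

emp_id=7: ELSE → 136681
emp_id=8: level < 5 AND salary < 131842 → -91038
emp_id=9: ELSE → 57308
emp_id=10: level < 2 → 45717
emp_id=11: level < 5 AND salary < 131842 → -65955
emp_id=12: level < 6 → 121853
emp_id=13: level < 6 → 128638
emp_id=14: ELSE → 51669
emp_id=15: level < 6 → 159924
emp_id=16: level < 4 AND office IN ('NYC', 'AUS', 'LON') → 132527
emp_id=17: level < 2 → 91912
emp_id=18: ELSE → 144046
emp_id=19: level < 4 AND office IN ('NYC', 'AUS', 'LON') → 142246
emp_id=20: level < 5 AND salary < 131842 → -67696

136681, -91038, 57308, 45717, -65955, 121853, 128638, 51669, 159924, 132527, 91912, 144046, 142246, -67696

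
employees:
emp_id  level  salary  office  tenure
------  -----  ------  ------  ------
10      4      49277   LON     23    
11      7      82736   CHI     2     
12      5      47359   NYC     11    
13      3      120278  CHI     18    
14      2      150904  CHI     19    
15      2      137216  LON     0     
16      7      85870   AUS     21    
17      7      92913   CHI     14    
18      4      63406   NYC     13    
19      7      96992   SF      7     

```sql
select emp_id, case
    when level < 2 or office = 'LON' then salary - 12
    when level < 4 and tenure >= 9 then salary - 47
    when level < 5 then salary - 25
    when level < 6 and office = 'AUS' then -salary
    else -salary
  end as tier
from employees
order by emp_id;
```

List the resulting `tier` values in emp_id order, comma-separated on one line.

emp_id=10: level < 2 or office = 'LON' → 49265
emp_id=11: ELSE → -82736
emp_id=12: ELSE → -47359
emp_id=13: level < 4 and tenure >= 9 → 120231
emp_id=14: level < 4 and tenure >= 9 → 150857
emp_id=15: level < 2 or office = 'LON' → 137204
emp_id=16: ELSE → -85870
emp_id=17: ELSE → -92913
emp_id=18: level < 5 → 63381
emp_id=19: ELSE → -96992

49265, -82736, -47359, 120231, 150857, 137204, -85870, -92913, 63381, -96992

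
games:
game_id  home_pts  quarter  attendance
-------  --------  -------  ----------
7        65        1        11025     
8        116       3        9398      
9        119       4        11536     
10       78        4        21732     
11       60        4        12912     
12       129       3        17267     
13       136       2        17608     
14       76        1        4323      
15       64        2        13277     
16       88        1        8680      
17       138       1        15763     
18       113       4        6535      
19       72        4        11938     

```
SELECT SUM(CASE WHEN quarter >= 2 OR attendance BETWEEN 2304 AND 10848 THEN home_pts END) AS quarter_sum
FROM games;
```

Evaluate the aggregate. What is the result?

game_id=7: ✗
game_id=8: ✓ → 116
game_id=9: ✓ → 119
game_id=10: ✓ → 78
game_id=11: ✓ → 60
game_id=12: ✓ → 129
game_id=13: ✓ → 136
game_id=14: ✓ → 76
game_id=15: ✓ → 64
game_id=16: ✓ → 88
game_id=17: ✗
game_id=18: ✓ → 113
game_id=19: ✓ → 72
quarter_sum = 116 + 119 + 78 + 60 + 129 + 136 + 76 + 64 + 88 + 113 + 72 = 1051

1051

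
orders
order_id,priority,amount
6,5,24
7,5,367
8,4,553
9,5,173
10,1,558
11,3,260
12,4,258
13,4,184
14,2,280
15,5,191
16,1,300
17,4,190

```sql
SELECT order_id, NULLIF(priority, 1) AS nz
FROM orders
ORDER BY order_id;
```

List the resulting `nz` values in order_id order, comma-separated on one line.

5, 5, 4, 5, NULL, 3, 4, 4, 2, 5, NULL, 4

order_id=6: priority=5 vs 1: differ → 5
order_id=7: priority=5 vs 1: differ → 5
order_id=8: priority=4 vs 1: differ → 4
order_id=9: priority=5 vs 1: differ → 5
order_id=10: priority=1 vs 1: equal → NULL
order_id=11: priority=3 vs 1: differ → 3
order_id=12: priority=4 vs 1: differ → 4
order_id=13: priority=4 vs 1: differ → 4
order_id=14: priority=2 vs 1: differ → 2
order_id=15: priority=5 vs 1: differ → 5
order_id=16: priority=1 vs 1: equal → NULL
order_id=17: priority=4 vs 1: differ → 4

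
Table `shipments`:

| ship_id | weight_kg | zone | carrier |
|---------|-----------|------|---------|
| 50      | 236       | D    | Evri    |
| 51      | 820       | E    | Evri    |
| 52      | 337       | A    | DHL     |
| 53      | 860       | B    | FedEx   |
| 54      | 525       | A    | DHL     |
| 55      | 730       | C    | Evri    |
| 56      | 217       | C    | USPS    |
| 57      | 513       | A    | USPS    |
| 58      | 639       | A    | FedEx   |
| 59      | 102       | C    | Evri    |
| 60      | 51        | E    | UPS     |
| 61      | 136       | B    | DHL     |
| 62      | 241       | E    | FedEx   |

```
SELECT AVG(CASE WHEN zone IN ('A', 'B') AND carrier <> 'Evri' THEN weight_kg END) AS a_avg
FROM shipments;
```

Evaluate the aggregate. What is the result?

501.6666666667

ship_id=50: ✗
ship_id=51: ✗
ship_id=52: ✓ → 337
ship_id=53: ✓ → 860
ship_id=54: ✓ → 525
ship_id=55: ✗
ship_id=56: ✗
ship_id=57: ✓ → 513
ship_id=58: ✓ → 639
ship_id=59: ✗
ship_id=60: ✗
ship_id=61: ✓ → 136
ship_id=62: ✗
a_avg = (337 + 860 + 525 + 513 + 639 + 136) / 6 = 501.6666666667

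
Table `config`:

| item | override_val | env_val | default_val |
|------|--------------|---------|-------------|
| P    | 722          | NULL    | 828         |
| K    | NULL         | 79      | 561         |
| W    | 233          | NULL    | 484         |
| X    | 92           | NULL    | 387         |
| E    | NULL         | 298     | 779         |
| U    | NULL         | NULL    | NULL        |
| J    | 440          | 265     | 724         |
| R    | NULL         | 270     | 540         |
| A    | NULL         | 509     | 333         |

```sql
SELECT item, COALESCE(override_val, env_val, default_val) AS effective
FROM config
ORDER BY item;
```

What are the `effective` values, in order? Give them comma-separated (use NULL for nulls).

item=A: override_val=NULL, env_val=509 → 509
item=E: override_val=NULL, env_val=298 → 298
item=J: override_val=440 → 440
item=K: override_val=NULL, env_val=79 → 79
item=P: override_val=722 → 722
item=R: override_val=NULL, env_val=270 → 270
item=U: override_val=NULL, env_val=NULL, default_val=NULL (all NULL) → NULL
item=W: override_val=233 → 233
item=X: override_val=92 → 92

509, 298, 440, 79, 722, 270, NULL, 233, 92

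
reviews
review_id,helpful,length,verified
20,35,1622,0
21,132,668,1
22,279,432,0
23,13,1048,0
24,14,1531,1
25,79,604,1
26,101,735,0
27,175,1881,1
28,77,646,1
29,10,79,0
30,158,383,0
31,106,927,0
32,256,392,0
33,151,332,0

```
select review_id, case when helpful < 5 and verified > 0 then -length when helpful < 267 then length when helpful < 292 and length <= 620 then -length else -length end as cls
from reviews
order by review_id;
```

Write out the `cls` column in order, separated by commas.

1622, 668, -432, 1048, 1531, 604, 735, 1881, 646, 79, 383, 927, 392, 332

review_id=20: helpful < 267 → 1622
review_id=21: helpful < 267 → 668
review_id=22: helpful < 292 and length <= 620 → -432
review_id=23: helpful < 267 → 1048
review_id=24: helpful < 267 → 1531
review_id=25: helpful < 267 → 604
review_id=26: helpful < 267 → 735
review_id=27: helpful < 267 → 1881
review_id=28: helpful < 267 → 646
review_id=29: helpful < 267 → 79
review_id=30: helpful < 267 → 383
review_id=31: helpful < 267 → 927
review_id=32: helpful < 267 → 392
review_id=33: helpful < 267 → 332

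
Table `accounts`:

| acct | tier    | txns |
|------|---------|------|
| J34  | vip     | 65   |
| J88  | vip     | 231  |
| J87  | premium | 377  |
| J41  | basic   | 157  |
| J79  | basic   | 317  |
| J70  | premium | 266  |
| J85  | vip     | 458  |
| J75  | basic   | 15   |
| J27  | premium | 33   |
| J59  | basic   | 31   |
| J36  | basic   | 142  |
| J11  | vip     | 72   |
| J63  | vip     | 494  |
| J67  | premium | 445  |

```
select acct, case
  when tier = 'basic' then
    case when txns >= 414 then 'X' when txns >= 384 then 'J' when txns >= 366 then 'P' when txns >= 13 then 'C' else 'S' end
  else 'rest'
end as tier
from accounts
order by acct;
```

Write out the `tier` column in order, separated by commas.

acct=J11: tier='vip' → outer ELSE → rest
acct=J27: tier='premium' → outer ELSE → rest
acct=J34: tier='vip' → outer ELSE → rest
acct=J36: tier='basic' → inner[txns >= 13] → C
acct=J41: tier='basic' → inner[txns >= 13] → C
acct=J59: tier='basic' → inner[txns >= 13] → C
acct=J63: tier='vip' → outer ELSE → rest
acct=J67: tier='premium' → outer ELSE → rest
acct=J70: tier='premium' → outer ELSE → rest
acct=J75: tier='basic' → inner[txns >= 13] → C
acct=J79: tier='basic' → inner[txns >= 13] → C
acct=J85: tier='vip' → outer ELSE → rest
acct=J87: tier='premium' → outer ELSE → rest
acct=J88: tier='vip' → outer ELSE → rest

rest, rest, rest, C, C, C, rest, rest, rest, C, C, rest, rest, rest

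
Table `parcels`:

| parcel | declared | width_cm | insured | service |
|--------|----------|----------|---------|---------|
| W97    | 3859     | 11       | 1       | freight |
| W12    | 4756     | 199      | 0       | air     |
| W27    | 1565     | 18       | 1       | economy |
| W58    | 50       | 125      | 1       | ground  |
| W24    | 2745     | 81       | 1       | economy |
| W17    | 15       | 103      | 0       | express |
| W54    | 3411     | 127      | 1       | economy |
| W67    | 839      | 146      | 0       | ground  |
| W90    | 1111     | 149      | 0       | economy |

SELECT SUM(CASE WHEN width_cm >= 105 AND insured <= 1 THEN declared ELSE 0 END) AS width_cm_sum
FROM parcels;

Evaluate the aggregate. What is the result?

parcel=W97: ✗
parcel=W12: ✓ → 4756
parcel=W27: ✗
parcel=W58: ✓ → 50
parcel=W24: ✗
parcel=W17: ✗
parcel=W54: ✓ → 3411
parcel=W67: ✓ → 839
parcel=W90: ✓ → 1111
width_cm_sum = 4756 + 50 + 3411 + 839 + 1111 = 10167

10167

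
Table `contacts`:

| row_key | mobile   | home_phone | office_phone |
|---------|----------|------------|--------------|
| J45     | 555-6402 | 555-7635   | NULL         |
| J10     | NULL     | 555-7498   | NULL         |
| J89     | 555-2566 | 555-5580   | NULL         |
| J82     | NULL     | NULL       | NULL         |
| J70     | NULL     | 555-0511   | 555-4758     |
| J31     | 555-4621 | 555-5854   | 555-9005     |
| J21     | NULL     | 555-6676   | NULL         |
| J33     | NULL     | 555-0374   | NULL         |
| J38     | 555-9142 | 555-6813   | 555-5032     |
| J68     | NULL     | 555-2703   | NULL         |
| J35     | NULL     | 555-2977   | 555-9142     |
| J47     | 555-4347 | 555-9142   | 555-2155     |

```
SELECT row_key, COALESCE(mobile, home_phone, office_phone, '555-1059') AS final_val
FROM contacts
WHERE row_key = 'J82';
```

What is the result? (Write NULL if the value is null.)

row_key = J82: mobile=NULL, home_phone=NULL, office_phone=NULL.
mobile=NULL, home_phone=NULL, office_phone=NULL, → literal 555-1059 → 555-1059

555-1059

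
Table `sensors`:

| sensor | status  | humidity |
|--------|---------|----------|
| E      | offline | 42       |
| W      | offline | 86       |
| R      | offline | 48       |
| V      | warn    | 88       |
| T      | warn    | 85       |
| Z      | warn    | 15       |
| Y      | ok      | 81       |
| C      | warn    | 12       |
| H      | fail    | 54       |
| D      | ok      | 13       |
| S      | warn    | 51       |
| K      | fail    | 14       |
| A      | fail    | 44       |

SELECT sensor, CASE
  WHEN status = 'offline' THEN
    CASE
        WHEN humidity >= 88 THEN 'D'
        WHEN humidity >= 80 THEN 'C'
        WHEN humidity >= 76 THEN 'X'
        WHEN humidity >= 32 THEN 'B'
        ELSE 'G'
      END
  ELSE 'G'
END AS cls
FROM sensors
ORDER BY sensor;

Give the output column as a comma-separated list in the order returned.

sensor=A: status='fail' → outer ELSE → G
sensor=C: status='warn' → outer ELSE → G
sensor=D: status='ok' → outer ELSE → G
sensor=E: status='offline' → inner[humidity >= 32] → B
sensor=H: status='fail' → outer ELSE → G
sensor=K: status='fail' → outer ELSE → G
sensor=R: status='offline' → inner[humidity >= 32] → B
sensor=S: status='warn' → outer ELSE → G
sensor=T: status='warn' → outer ELSE → G
sensor=V: status='warn' → outer ELSE → G
sensor=W: status='offline' → inner[humidity >= 80] → C
sensor=Y: status='ok' → outer ELSE → G
sensor=Z: status='warn' → outer ELSE → G

G, G, G, B, G, G, B, G, G, G, C, G, G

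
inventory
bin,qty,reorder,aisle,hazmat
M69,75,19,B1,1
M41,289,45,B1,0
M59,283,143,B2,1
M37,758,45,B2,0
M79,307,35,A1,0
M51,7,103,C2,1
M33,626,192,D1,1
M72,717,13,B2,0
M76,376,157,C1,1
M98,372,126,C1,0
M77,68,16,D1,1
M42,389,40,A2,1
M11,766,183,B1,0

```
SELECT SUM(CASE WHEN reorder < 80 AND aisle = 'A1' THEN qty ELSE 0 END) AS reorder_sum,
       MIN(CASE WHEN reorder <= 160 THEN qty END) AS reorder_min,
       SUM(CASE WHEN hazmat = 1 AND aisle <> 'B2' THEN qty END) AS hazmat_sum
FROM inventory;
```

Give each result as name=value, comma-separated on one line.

reorder_sum=307, reorder_min=7, hazmat_sum=1541

[reorder_sum: reorder < 80 AND aisle = 'A1']
bin=M69: ✗
bin=M41: ✗
bin=M59: ✗
bin=M37: ✗
bin=M79: ✓ → 307
bin=M51: ✗
bin=M33: ✗
bin=M72: ✗
bin=M76: ✗
bin=M98: ✗
bin=M77: ✗
bin=M42: ✗
bin=M11: ✗
reorder_sum = 307
—
[reorder_min: reorder <= 160]
bin=M69: ✓ → 75
bin=M41: ✓ → 289
bin=M59: ✓ → 283
bin=M37: ✓ → 758
bin=M79: ✓ → 307
bin=M51: ✓ → 7
bin=M33: ✗
bin=M72: ✓ → 717
bin=M76: ✓ → 376
bin=M98: ✓ → 372
bin=M77: ✓ → 68
bin=M42: ✓ → 389
bin=M11: ✗
reorder_min = MIN(75, 289, 283, 758, 307, 7, 717, 376, 372, 68, 389) = 7
—
[hazmat_sum: hazmat = 1 AND aisle <> 'B2']
bin=M69: ✓ → 75
bin=M41: ✗
bin=M59: ✗
bin=M37: ✗
bin=M79: ✗
bin=M51: ✓ → 7
bin=M33: ✓ → 626
bin=M72: ✗
bin=M76: ✓ → 376
bin=M98: ✗
bin=M77: ✓ → 68
bin=M42: ✓ → 389
bin=M11: ✗
hazmat_sum = 75 + 7 + 626 + 376 + 68 + 389 = 1541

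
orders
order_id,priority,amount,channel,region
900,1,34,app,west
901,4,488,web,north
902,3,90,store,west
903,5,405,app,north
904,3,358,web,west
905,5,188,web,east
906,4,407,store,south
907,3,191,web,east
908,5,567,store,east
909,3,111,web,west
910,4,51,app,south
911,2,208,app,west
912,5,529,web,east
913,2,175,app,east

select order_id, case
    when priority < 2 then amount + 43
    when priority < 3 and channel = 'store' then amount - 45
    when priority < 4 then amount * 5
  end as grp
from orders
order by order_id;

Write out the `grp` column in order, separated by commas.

order_id=900: priority < 2 → 77
order_id=901: (no match → NULL) → NULL
order_id=902: priority < 4 → 450
order_id=903: (no match → NULL) → NULL
order_id=904: priority < 4 → 1790
order_id=905: (no match → NULL) → NULL
order_id=906: (no match → NULL) → NULL
order_id=907: priority < 4 → 955
order_id=908: (no match → NULL) → NULL
order_id=909: priority < 4 → 555
order_id=910: (no match → NULL) → NULL
order_id=911: priority < 4 → 1040
order_id=912: (no match → NULL) → NULL
order_id=913: priority < 4 → 875

77, NULL, 450, NULL, 1790, NULL, NULL, 955, NULL, 555, NULL, 1040, NULL, 875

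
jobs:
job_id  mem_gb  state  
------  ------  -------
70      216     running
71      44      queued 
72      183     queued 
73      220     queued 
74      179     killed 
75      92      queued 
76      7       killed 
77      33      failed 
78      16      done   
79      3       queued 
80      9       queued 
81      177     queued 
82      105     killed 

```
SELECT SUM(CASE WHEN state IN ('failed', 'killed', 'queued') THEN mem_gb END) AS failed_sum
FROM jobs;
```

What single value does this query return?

1052

job_id=70: ✗
job_id=71: ✓ → 44
job_id=72: ✓ → 183
job_id=73: ✓ → 220
job_id=74: ✓ → 179
job_id=75: ✓ → 92
job_id=76: ✓ → 7
job_id=77: ✓ → 33
job_id=78: ✗
job_id=79: ✓ → 3
job_id=80: ✓ → 9
job_id=81: ✓ → 177
job_id=82: ✓ → 105
failed_sum = 44 + 183 + 220 + 179 + 92 + 7 + 33 + 3 + 9 + 177 + 105 = 1052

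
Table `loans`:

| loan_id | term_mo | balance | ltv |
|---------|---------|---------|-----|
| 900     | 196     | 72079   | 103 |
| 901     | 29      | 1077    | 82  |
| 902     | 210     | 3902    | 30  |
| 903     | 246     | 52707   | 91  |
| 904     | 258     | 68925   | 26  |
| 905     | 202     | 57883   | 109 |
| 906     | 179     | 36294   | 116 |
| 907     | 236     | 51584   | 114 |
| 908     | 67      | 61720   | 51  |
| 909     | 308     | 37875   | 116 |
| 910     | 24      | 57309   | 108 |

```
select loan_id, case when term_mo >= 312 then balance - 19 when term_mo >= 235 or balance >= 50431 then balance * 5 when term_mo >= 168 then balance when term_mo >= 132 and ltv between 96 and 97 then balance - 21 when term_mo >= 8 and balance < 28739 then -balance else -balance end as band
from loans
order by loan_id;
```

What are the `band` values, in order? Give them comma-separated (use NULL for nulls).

loan_id=900: term_mo >= 235 or balance >= 50431 → 360395
loan_id=901: term_mo >= 8 and balance < 28739 → -1077
loan_id=902: term_mo >= 168 → 3902
loan_id=903: term_mo >= 235 or balance >= 50431 → 263535
loan_id=904: term_mo >= 235 or balance >= 50431 → 344625
loan_id=905: term_mo >= 235 or balance >= 50431 → 289415
loan_id=906: term_mo >= 168 → 36294
loan_id=907: term_mo >= 235 or balance >= 50431 → 257920
loan_id=908: term_mo >= 235 or balance >= 50431 → 308600
loan_id=909: term_mo >= 235 or balance >= 50431 → 189375
loan_id=910: term_mo >= 235 or balance >= 50431 → 286545

360395, -1077, 3902, 263535, 344625, 289415, 36294, 257920, 308600, 189375, 286545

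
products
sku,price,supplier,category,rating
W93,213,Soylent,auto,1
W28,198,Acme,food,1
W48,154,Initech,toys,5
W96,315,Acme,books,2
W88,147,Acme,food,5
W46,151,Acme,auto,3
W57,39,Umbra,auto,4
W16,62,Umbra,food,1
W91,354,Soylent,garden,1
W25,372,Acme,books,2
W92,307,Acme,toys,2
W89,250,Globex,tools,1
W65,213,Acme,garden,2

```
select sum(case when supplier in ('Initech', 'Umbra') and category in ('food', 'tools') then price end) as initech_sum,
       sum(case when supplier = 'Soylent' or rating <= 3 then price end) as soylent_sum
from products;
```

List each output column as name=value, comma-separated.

initech_sum=62, soylent_sum=2435

[initech_sum: supplier in ('Initech', 'Umbra') and category in ('food', 'tools')]
sku=W93: ✗
sku=W28: ✗
sku=W48: ✗
sku=W96: ✗
sku=W88: ✗
sku=W46: ✗
sku=W57: ✗
sku=W16: ✓ → 62
sku=W91: ✗
sku=W25: ✗
sku=W92: ✗
sku=W89: ✗
sku=W65: ✗
initech_sum = 62
—
[soylent_sum: supplier = 'Soylent' or rating <= 3]
sku=W93: ✓ → 213
sku=W28: ✓ → 198
sku=W48: ✗
sku=W96: ✓ → 315
sku=W88: ✗
sku=W46: ✓ → 151
sku=W57: ✗
sku=W16: ✓ → 62
sku=W91: ✓ → 354
sku=W25: ✓ → 372
sku=W92: ✓ → 307
sku=W89: ✓ → 250
sku=W65: ✓ → 213
soylent_sum = 213 + 198 + 315 + 151 + 62 + 354 + 372 + 307 + 250 + 213 = 2435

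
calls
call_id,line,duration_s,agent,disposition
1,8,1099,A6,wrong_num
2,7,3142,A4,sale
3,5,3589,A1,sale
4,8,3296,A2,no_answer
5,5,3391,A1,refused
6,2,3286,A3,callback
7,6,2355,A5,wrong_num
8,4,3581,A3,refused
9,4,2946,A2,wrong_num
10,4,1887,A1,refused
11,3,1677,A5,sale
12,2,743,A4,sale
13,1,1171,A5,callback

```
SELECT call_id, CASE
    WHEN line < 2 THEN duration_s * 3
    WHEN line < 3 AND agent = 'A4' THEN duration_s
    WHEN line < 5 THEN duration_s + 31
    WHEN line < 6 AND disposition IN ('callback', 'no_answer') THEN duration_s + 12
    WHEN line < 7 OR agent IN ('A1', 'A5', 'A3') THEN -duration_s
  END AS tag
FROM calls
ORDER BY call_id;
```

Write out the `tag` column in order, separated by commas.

NULL, NULL, -3589, NULL, -3391, 3317, -2355, 3612, 2977, 1918, 1708, 743, 3513

call_id=1: (no match → NULL) → NULL
call_id=2: (no match → NULL) → NULL
call_id=3: line < 7 OR agent IN ('A1', 'A5', 'A3') → -3589
call_id=4: (no match → NULL) → NULL
call_id=5: line < 7 OR agent IN ('A1', 'A5', 'A3') → -3391
call_id=6: line < 5 → 3317
call_id=7: line < 7 OR agent IN ('A1', 'A5', 'A3') → -2355
call_id=8: line < 5 → 3612
call_id=9: line < 5 → 2977
call_id=10: line < 5 → 1918
call_id=11: line < 5 → 1708
call_id=12: line < 3 AND agent = 'A4' → 743
call_id=13: line < 2 → 3513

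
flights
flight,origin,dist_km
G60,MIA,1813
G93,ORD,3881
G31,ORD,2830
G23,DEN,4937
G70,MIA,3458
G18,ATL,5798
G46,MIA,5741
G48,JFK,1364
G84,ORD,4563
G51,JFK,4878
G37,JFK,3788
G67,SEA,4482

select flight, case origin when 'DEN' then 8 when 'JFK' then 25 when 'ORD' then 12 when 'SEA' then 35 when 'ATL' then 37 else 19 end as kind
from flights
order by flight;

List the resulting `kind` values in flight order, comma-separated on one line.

flight=G18: origin='ATL' → 37
flight=G23: origin='DEN' → 8
flight=G31: origin='ORD' → 12
flight=G37: origin='JFK' → 25
flight=G46: ELSE → 19
flight=G48: origin='JFK' → 25
flight=G51: origin='JFK' → 25
flight=G60: ELSE → 19
flight=G67: origin='SEA' → 35
flight=G70: ELSE → 19
flight=G84: origin='ORD' → 12
flight=G93: origin='ORD' → 12

37, 8, 12, 25, 19, 25, 25, 19, 35, 19, 12, 12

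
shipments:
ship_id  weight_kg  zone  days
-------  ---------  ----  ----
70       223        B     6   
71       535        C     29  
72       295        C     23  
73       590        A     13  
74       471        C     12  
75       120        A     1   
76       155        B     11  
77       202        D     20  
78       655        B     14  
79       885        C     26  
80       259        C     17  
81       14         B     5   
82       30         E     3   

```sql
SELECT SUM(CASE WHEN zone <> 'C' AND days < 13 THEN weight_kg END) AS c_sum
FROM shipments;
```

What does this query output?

542

ship_id=70: ✓ → 223
ship_id=71: ✗
ship_id=72: ✗
ship_id=73: ✗
ship_id=74: ✗
ship_id=75: ✓ → 120
ship_id=76: ✓ → 155
ship_id=77: ✗
ship_id=78: ✗
ship_id=79: ✗
ship_id=80: ✗
ship_id=81: ✓ → 14
ship_id=82: ✓ → 30
c_sum = 223 + 120 + 155 + 14 + 30 = 542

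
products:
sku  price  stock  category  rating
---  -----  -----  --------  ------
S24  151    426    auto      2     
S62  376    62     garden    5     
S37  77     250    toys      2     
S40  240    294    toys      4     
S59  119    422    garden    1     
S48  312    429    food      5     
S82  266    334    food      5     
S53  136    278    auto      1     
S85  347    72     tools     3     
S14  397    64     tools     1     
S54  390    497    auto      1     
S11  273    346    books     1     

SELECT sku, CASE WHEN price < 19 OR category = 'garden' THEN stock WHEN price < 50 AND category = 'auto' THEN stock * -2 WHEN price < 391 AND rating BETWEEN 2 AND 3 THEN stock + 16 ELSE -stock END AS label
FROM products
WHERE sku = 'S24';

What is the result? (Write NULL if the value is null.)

442

sku = S24: price=151, stock=426, category=auto, rating=2.
price < 19 OR category = 'garden' → false
price < 50 AND category = 'auto' → false
price < 391 AND rating BETWEEN 2 AND 3 → true → 442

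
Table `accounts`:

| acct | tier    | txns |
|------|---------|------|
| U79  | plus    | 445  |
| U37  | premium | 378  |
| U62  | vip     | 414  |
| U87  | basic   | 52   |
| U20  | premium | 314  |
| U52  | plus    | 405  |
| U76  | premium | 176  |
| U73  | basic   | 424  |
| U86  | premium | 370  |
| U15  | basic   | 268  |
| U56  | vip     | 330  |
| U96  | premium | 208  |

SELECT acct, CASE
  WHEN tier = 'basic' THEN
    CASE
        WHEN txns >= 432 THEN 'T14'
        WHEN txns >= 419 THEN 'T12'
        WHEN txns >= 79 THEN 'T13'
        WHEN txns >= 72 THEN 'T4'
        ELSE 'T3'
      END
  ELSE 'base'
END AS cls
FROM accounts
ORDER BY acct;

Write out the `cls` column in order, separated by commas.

T13, base, base, base, base, base, T12, base, base, base, T3, base

acct=U15: tier='basic' → inner[txns >= 79] → T13
acct=U20: tier='premium' → outer ELSE → base
acct=U37: tier='premium' → outer ELSE → base
acct=U52: tier='plus' → outer ELSE → base
acct=U56: tier='vip' → outer ELSE → base
acct=U62: tier='vip' → outer ELSE → base
acct=U73: tier='basic' → inner[txns >= 419] → T12
acct=U76: tier='premium' → outer ELSE → base
acct=U79: tier='plus' → outer ELSE → base
acct=U86: tier='premium' → outer ELSE → base
acct=U87: tier='basic' → inner[ELSE] → T3
acct=U96: tier='premium' → outer ELSE → base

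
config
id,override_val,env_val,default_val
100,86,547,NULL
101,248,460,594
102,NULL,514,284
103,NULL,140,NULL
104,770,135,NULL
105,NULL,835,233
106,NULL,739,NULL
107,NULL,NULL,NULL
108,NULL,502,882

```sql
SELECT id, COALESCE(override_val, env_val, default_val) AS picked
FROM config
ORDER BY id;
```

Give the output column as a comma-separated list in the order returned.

86, 248, 514, 140, 770, 835, 739, NULL, 502

id=100: override_val=86 → 86
id=101: override_val=248 → 248
id=102: override_val=NULL, env_val=514 → 514
id=103: override_val=NULL, env_val=140 → 140
id=104: override_val=770 → 770
id=105: override_val=NULL, env_val=835 → 835
id=106: override_val=NULL, env_val=739 → 739
id=107: override_val=NULL, env_val=NULL, default_val=NULL (all NULL) → NULL
id=108: override_val=NULL, env_val=502 → 502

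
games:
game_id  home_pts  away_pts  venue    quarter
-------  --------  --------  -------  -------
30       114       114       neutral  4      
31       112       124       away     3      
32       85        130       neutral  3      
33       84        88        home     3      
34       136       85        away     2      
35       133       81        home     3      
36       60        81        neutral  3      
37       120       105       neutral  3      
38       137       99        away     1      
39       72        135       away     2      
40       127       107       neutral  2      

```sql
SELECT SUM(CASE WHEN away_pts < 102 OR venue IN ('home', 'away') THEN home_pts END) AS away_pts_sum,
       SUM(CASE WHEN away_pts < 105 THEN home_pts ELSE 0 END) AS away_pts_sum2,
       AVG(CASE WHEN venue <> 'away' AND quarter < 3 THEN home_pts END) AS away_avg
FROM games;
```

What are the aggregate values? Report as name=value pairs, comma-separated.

[away_pts_sum: away_pts < 102 OR venue IN ('home', 'away')]
game_id=30: ✗
game_id=31: ✓ → 112
game_id=32: ✗
game_id=33: ✓ → 84
game_id=34: ✓ → 136
game_id=35: ✓ → 133
game_id=36: ✓ → 60
game_id=37: ✗
game_id=38: ✓ → 137
game_id=39: ✓ → 72
game_id=40: ✗
away_pts_sum = 112 + 84 + 136 + 133 + 60 + 137 + 72 = 734
—
[away_pts_sum2: away_pts < 105]
game_id=30: ✗
game_id=31: ✗
game_id=32: ✗
game_id=33: ✓ → 84
game_id=34: ✓ → 136
game_id=35: ✓ → 133
game_id=36: ✓ → 60
game_id=37: ✗
game_id=38: ✓ → 137
game_id=39: ✗
game_id=40: ✗
away_pts_sum2 = 84 + 136 + 133 + 60 + 137 = 550
—
[away_avg: venue <> 'away' AND quarter < 3]
game_id=30: ✗
game_id=31: ✗
game_id=32: ✗
game_id=33: ✗
game_id=34: ✗
game_id=35: ✗
game_id=36: ✗
game_id=37: ✗
game_id=38: ✗
game_id=39: ✗
game_id=40: ✓ → 127
away_avg = 127

away_pts_sum=734, away_pts_sum2=550, away_avg=127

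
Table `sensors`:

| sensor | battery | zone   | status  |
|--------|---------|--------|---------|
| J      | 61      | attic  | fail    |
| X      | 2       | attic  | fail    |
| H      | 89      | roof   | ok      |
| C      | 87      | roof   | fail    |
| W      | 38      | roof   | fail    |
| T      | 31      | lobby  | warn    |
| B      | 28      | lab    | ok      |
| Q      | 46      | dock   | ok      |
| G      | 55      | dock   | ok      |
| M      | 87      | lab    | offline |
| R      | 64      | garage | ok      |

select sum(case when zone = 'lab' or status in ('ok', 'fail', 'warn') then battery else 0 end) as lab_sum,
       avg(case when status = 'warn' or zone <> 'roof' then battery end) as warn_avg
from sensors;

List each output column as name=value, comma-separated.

lab_sum=588, warn_avg=46.75

[lab_sum: zone = 'lab' or status in ('ok', 'fail', 'warn')]
sensor=J: ✓ → 61
sensor=X: ✓ → 2
sensor=H: ✓ → 89
sensor=C: ✓ → 87
sensor=W: ✓ → 38
sensor=T: ✓ → 31
sensor=B: ✓ → 28
sensor=Q: ✓ → 46
sensor=G: ✓ → 55
sensor=M: ✓ → 87
sensor=R: ✓ → 64
lab_sum = 61 + 2 + 89 + 87 + 38 + 31 + 28 + 46 + 55 + 87 + 64 = 588
—
[warn_avg: status = 'warn' or zone <> 'roof']
sensor=J: ✓ → 61
sensor=X: ✓ → 2
sensor=H: ✗
sensor=C: ✗
sensor=W: ✗
sensor=T: ✓ → 31
sensor=B: ✓ → 28
sensor=Q: ✓ → 46
sensor=G: ✓ → 55
sensor=M: ✓ → 87
sensor=R: ✓ → 64
warn_avg = (61 + 2 + 31 + 28 + 46 + 55 + 87 + 64) / 8 = 46.75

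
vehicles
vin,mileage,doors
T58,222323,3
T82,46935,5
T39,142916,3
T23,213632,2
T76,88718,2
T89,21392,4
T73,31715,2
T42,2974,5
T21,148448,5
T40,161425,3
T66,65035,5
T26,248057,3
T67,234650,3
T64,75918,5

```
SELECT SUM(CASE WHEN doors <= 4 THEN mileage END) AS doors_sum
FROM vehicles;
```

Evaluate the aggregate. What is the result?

1364828

vin=T58: ✓ → 222323
vin=T82: ✗
vin=T39: ✓ → 142916
vin=T23: ✓ → 213632
vin=T76: ✓ → 88718
vin=T89: ✓ → 21392
vin=T73: ✓ → 31715
vin=T42: ✗
vin=T21: ✗
vin=T40: ✓ → 161425
vin=T66: ✗
vin=T26: ✓ → 248057
vin=T67: ✓ → 234650
vin=T64: ✗
doors_sum = 222323 + 142916 + 213632 + 88718 + 21392 + 31715 + 161425 + 248057 + 234650 = 1364828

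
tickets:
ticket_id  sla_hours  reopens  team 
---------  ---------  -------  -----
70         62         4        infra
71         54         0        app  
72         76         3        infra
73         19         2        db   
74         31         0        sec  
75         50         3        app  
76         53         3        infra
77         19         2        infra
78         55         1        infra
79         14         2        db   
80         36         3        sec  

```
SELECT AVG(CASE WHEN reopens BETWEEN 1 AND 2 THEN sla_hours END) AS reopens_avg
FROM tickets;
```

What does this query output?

26.75

ticket_id=70: ✗
ticket_id=71: ✗
ticket_id=72: ✗
ticket_id=73: ✓ → 19
ticket_id=74: ✗
ticket_id=75: ✗
ticket_id=76: ✗
ticket_id=77: ✓ → 19
ticket_id=78: ✓ → 55
ticket_id=79: ✓ → 14
ticket_id=80: ✗
reopens_avg = (19 + 19 + 55 + 14) / 4 = 26.75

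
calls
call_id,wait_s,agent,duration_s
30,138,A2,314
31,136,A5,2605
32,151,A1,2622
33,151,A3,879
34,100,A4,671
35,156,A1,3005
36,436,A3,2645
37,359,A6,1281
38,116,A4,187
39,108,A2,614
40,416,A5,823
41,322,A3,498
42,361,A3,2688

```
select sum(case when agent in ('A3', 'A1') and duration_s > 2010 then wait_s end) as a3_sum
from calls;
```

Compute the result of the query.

call_id=30: ✗
call_id=31: ✗
call_id=32: ✓ → 151
call_id=33: ✗
call_id=34: ✗
call_id=35: ✓ → 156
call_id=36: ✓ → 436
call_id=37: ✗
call_id=38: ✗
call_id=39: ✗
call_id=40: ✗
call_id=41: ✗
call_id=42: ✓ → 361
a3_sum = 151 + 156 + 436 + 361 = 1104

1104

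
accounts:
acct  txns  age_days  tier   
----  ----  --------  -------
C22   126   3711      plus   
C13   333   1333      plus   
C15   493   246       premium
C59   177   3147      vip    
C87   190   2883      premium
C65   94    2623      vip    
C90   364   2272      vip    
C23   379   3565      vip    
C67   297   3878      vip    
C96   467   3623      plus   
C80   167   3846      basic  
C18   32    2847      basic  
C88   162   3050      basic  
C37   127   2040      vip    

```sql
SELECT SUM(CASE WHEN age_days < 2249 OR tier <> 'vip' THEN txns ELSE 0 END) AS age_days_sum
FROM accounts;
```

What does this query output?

2097

acct=C22: ✓ → 126
acct=C13: ✓ → 333
acct=C15: ✓ → 493
acct=C59: ✗
acct=C87: ✓ → 190
acct=C65: ✗
acct=C90: ✗
acct=C23: ✗
acct=C67: ✗
acct=C96: ✓ → 467
acct=C80: ✓ → 167
acct=C18: ✓ → 32
acct=C88: ✓ → 162
acct=C37: ✓ → 127
age_days_sum = 126 + 333 + 493 + 190 + 467 + 167 + 32 + 162 + 127 = 2097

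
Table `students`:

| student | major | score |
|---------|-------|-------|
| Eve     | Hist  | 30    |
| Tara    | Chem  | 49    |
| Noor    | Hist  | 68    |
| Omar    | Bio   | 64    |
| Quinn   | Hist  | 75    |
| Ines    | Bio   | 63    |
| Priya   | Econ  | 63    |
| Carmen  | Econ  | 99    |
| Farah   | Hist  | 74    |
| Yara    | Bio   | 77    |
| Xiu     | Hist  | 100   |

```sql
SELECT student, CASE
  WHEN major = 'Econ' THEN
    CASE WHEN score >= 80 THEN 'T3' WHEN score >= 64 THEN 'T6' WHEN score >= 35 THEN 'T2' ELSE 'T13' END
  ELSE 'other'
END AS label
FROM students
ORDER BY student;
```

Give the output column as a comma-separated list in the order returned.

student=Carmen: major='Econ' → inner[score >= 80] → T3
student=Eve: major='Hist' → outer ELSE → other
student=Farah: major='Hist' → outer ELSE → other
student=Ines: major='Bio' → outer ELSE → other
student=Noor: major='Hist' → outer ELSE → other
student=Omar: major='Bio' → outer ELSE → other
student=Priya: major='Econ' → inner[score >= 35] → T2
student=Quinn: major='Hist' → outer ELSE → other
student=Tara: major='Chem' → outer ELSE → other
student=Xiu: major='Hist' → outer ELSE → other
student=Yara: major='Bio' → outer ELSE → other

T3, other, other, other, other, other, T2, other, other, other, other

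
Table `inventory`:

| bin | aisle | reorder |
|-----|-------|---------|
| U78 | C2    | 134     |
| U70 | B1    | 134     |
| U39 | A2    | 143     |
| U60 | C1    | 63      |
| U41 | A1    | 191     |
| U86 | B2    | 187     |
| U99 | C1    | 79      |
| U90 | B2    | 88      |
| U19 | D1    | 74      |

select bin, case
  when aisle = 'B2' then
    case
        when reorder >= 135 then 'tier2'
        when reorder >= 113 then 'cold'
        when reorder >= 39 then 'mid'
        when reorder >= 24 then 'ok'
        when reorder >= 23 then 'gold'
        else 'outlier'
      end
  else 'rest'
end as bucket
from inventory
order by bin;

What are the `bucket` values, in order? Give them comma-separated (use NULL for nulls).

rest, rest, rest, rest, rest, rest, tier2, mid, rest

bin=U19: aisle='D1' → outer ELSE → rest
bin=U39: aisle='A2' → outer ELSE → rest
bin=U41: aisle='A1' → outer ELSE → rest
bin=U60: aisle='C1' → outer ELSE → rest
bin=U70: aisle='B1' → outer ELSE → rest
bin=U78: aisle='C2' → outer ELSE → rest
bin=U86: aisle='B2' → inner[reorder >= 135] → tier2
bin=U90: aisle='B2' → inner[reorder >= 39] → mid
bin=U99: aisle='C1' → outer ELSE → rest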